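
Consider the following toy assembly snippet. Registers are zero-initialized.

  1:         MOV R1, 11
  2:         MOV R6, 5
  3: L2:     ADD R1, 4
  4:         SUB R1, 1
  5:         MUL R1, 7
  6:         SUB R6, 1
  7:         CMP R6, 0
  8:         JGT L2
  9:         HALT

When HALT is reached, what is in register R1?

243698

after MOV R1, 11: R1=11
after MOV R6, 5: R6=5
after ADD R1, 4: R1=11+4=15
after SUB R1, 1: R1=15-1=14
after MUL R1, 7: R1=14*7=98
after SUB R6, 1: R6=5-1=4
CMP R6, 0  (cmp 4,0)
JGT L2: taken
after ADD R1, 4: R1=98+4=102
after SUB R1, 1: R1=102-1=101
after MUL R1, 7: R1=101*7=707
after SUB R6, 1: R6=4-1=3
CMP R6, 0  (cmp 3,0)
JGT L2: taken
after ADD R1, 4: R1=707+4=711
after SUB R1, 1: R1=711-1=710
after MUL R1, 7: R1=710*7=4970
after SUB R6, 1: R6=3-1=2
CMP R6, 0  (cmp 2,0)
JGT L2: taken
after ADD R1, 4: R1=4970+4=4974
after SUB R1, 1: R1=4974-1=4973
after MUL R1, 7: R1=4973*7=34811
after SUB R6, 1: R6=2-1=1
CMP R6, 0  (cmp 1,0)
JGT L2: taken
after ADD R1, 4: R1=34811+4=34815
after SUB R1, 1: R1=34815-1=34814
after MUL R1, 7: R1=34814*7=243698
after SUB R6, 1: R6=1-1=0
CMP R6, 0  (cmp 0,0)
JGT L2: not taken
halt.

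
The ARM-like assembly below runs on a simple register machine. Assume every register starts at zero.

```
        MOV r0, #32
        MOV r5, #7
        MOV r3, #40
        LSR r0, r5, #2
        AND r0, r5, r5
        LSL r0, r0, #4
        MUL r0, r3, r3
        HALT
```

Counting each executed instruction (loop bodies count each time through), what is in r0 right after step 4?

1

r0=32
r5=7
r3=40
r0=7>>2=1
After step 4: r0 = 1.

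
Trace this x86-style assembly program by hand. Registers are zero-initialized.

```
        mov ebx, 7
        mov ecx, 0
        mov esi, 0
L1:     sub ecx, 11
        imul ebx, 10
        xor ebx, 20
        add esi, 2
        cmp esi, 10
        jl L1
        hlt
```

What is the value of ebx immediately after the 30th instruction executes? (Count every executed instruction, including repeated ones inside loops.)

802188

mov ebx, 7 → ebx=7
mov ecx, 0 → ecx=0
mov esi, 0 → esi=0
sub ecx, 11 → ecx=0-11=-11
imul ebx, 10 → ebx=7*10=70
xor ebx, 20 → ebx=70^20=82
add esi, 2 → esi=0+2=2
cmp esi, 10  (cmp 2,10)
jl L1: taken
sub ecx, 11 → ecx=(-11)-11=-22
imul ebx, 10 → ebx=82*10=820
xor ebx, 20 → ebx=820^20=800
add esi, 2 → esi=2+2=4
cmp esi, 10  (cmp 4,10)
jl L1: taken
sub ecx, 11 → ecx=(-22)-11=-33
imul ebx, 10 → ebx=800*10=8000
xor ebx, 20 → ebx=8000^20=8020
add esi, 2 → esi=4+2=6
cmp esi, 10  (cmp 6,10)
jl L1: taken
sub ecx, 11 → ecx=(-33)-11=-44
imul ebx, 10 → ebx=8020*10=80200
xor ebx, 20 → ebx=80200^20=80220
add esi, 2 → esi=6+2=8
cmp esi, 10  (cmp 8,10)
jl L1: taken
sub ecx, 11 → ecx=(-44)-11=-55
imul ebx, 10 → ebx=80220*10=802200
xor ebx, 20 → ebx=802200^20=802188
After step 30: ebx = 802188.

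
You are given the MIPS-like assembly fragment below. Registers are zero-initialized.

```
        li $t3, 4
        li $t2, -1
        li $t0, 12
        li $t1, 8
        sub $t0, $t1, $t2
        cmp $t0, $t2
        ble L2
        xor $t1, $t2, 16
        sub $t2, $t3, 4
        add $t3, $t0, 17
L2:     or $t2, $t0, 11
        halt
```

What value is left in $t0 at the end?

9

li $t3, 4 → $t3=4
li $t2, -1 → $t2=-1
li $t0, 12 → $t0=12
li $t1, 8 → $t1=8
sub $t0, $t1, $t2 → $t0=8-(-1)=9
cmp $t0, $t2  (cmp 9,-1)
ble L2: not taken
xor $t1, $t2, 16 → $t1=(-1)^16=-17
sub $t2, $t3, 4 → $t2=4-4=0
add $t3, $t0, 17 → $t3=9+17=26
or $t2, $t0, 11 → $t2=9|11=11
halt.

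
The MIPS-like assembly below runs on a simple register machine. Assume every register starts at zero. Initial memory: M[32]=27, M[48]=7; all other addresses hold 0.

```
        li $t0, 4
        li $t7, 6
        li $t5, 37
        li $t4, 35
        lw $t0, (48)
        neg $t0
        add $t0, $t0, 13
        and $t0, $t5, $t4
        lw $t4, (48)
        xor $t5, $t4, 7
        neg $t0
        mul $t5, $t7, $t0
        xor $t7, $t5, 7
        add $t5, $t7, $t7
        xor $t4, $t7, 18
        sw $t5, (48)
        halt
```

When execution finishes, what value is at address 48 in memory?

-390

li $t0, 4 → $t0=4
li $t7, 6 → $t7=6
li $t5, 37 → $t5=37
li $t4, 35 → $t4=35
lw $t0, (48) → $t0=M[48]=7
neg $t0 → $t0=-(7)=-7
add $t0, $t0, 13 → $t0=(-7)+13=6
and $t0, $t5, $t4 → $t0=37&35=33
lw $t4, (48) → $t4=M[48]=7
xor $t5, $t4, 7 → $t5=7^7=0
neg $t0 → $t0=-(33)=-33
mul $t5, $t7, $t0 → $t5=6*(-33)=-198
xor $t7, $t5, 7 → $t7=(-198)^7=-195
add $t5, $t7, $t7 → $t5=(-195)+(-195)=-390
xor $t4, $t7, 18 → $t4=(-195)^18=-209
sw $t5, (48) → M[48]=-390
halt.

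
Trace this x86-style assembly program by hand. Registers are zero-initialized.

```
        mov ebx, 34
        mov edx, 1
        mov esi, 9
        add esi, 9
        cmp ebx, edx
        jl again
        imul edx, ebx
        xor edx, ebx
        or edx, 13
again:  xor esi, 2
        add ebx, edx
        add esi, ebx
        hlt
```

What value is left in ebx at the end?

47

ebx=34
edx=1
esi=9
esi=9+9=18
cmp ebx, edx  (cmp 34,1)
jl again: not taken
edx=1*34=34
edx=34^34=0
edx=0|13=13
esi=18^2=16
ebx=34+13=47
esi=16+47=63
halt.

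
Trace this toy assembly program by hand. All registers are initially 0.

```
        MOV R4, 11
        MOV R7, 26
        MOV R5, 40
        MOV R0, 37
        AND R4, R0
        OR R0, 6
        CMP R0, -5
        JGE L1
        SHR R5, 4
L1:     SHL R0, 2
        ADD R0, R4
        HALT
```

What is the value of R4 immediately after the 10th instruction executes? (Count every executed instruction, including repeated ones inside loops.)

1

R4=11
R7=26
R5=40
R0=37
R4=11&37=1
R0=37|6=39
CMP R0, -5  (cmp 39,-5)
JGE L1: taken
R0=39<<2=156
R0=156+1=157
After step 10: R4 = 1.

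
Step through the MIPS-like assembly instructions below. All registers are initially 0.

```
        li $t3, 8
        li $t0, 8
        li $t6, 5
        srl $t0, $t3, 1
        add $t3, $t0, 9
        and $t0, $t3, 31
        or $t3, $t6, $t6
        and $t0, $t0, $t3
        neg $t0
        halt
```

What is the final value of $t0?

-5

after li $t3, 8: $t3=8
after li $t0, 8: $t0=8
after li $t6, 5: $t6=5
after srl $t0, $t3, 1: $t0=8>>1=4
after add $t3, $t0, 9: $t3=4+9=13
after and $t0, $t3, 31: $t0=13&31=13
after or $t3, $t6, $t6: $t3=5|5=5
after and $t0, $t0, $t3: $t0=13&5=5
after neg $t0: $t0=-(5)=-5
halt.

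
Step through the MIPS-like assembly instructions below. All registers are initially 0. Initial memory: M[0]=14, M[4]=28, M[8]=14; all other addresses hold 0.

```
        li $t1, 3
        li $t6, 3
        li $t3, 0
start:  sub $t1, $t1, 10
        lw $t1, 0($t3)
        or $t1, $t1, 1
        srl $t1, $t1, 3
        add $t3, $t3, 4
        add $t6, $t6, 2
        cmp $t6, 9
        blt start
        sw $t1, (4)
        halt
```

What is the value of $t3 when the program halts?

$t1=3
$t6=3
$t3=0
$t1=3-10=-7
$t1=M[0]=14
$t1=14|1=15
$t1=15>>3=1
$t3=0+4=4
$t6=3+2=5
cmp $t6, 9  (cmp 5,9)
blt start: taken
$t1=1-10=-9
$t1=M[4]=28
$t1=28|1=29
$t1=29>>3=3
$t3=4+4=8
$t6=5+2=7
cmp $t6, 9  (cmp 7,9)
blt start: taken
$t1=3-10=-7
$t1=M[8]=14
$t1=14|1=15
$t1=15>>3=1
$t3=8+4=12
$t6=7+2=9
cmp $t6, 9  (cmp 9,9)
blt start: not taken
sw $t1, (4) → M[4]=1
halt.

12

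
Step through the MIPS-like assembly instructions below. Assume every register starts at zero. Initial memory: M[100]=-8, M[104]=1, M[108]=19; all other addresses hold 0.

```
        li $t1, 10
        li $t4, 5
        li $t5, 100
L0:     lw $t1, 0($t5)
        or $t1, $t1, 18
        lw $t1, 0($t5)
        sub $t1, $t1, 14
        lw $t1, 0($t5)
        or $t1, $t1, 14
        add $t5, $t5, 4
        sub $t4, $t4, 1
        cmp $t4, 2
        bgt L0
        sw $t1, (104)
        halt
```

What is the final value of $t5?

$t1=10
$t4=5
$t5=100
$t1=M[100]=-8
$t1=(-8)|18=-6
$t1=M[100]=-8
$t1=(-8)-14=-22
$t1=M[100]=-8
$t1=(-8)|14=-2
$t5=100+4=104
$t4=5-1=4
cmp $t4, 2  (cmp 4,2)
bgt L0: taken
$t1=M[104]=1
$t1=1|18=19
$t1=M[104]=1
$t1=1-14=-13
$t1=M[104]=1
$t1=1|14=15
$t5=104+4=108
$t4=4-1=3
cmp $t4, 2  (cmp 3,2)
bgt L0: taken
$t1=M[108]=19
$t1=19|18=19
$t1=M[108]=19
$t1=19-14=5
$t1=M[108]=19
$t1=19|14=31
$t5=108+4=112
$t4=3-1=2
cmp $t4, 2  (cmp 2,2)
bgt L0: not taken
sw $t1, (104) → M[104]=31
halt.

112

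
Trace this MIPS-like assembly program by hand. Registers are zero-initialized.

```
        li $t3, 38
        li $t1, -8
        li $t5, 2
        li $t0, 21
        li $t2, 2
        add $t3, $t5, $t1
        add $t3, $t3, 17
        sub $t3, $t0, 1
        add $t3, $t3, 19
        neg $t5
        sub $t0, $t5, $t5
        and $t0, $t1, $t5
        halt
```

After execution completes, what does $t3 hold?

39

after li $t3, 38: $t3=38
after li $t1, -8: $t1=-8
after li $t5, 2: $t5=2
after li $t0, 21: $t0=21
after li $t2, 2: $t2=2
after add $t3, $t5, $t1: $t3=2+(-8)=-6
after add $t3, $t3, 17: $t3=(-6)+17=11
after sub $t3, $t0, 1: $t3=21-1=20
after add $t3, $t3, 19: $t3=20+19=39
after neg $t5: $t5=-(2)=-2
after sub $t0, $t5, $t5: $t0=(-2)-(-2)=0
after and $t0, $t1, $t5: $t0=(-8)&(-2)=-8
halt.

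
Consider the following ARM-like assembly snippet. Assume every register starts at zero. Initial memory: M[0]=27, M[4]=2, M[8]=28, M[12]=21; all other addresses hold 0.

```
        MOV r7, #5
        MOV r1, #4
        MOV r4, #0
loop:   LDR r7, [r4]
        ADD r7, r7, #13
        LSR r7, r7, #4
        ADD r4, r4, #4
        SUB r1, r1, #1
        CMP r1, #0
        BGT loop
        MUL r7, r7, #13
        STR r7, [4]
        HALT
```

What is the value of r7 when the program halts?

r7=5
r1=4
r4=0
r7=M[0]=27
r7=27+13=40
r7=40>>4=2
r4=0+4=4
r1=4-1=3
CMP r1, #0  (cmp 3,0)
BGT loop: taken
r7=M[4]=2
r7=2+13=15
r7=15>>4=0
r4=4+4=8
r1=3-1=2
CMP r1, #0  (cmp 2,0)
BGT loop: taken
r7=M[8]=28
r7=28+13=41
r7=41>>4=2
r4=8+4=12
r1=2-1=1
CMP r1, #0  (cmp 1,0)
BGT loop: taken
r7=M[12]=21
r7=21+13=34
r7=34>>4=2
r4=12+4=16
r1=1-1=0
CMP r1, #0  (cmp 0,0)
BGT loop: not taken
r7=2*13=26
STR r7, [4] → M[4]=26
halt.

26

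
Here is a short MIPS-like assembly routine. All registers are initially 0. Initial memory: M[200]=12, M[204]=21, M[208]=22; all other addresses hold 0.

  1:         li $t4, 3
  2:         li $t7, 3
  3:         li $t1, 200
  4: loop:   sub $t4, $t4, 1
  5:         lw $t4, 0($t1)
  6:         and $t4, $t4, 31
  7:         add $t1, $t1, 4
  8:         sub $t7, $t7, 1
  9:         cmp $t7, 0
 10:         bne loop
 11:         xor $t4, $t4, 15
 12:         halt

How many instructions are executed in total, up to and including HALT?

26

after li $t4, 3: $t4=3
after li $t7, 3: $t7=3
after li $t1, 200: $t1=200
after sub $t4, $t4, 1: $t4=3-1=2
after lw $t4, 0($t1): $t4=M[200]=12
after and $t4, $t4, 31: $t4=12&31=12
after add $t1, $t1, 4: $t1=200+4=204
after sub $t7, $t7, 1: $t7=3-1=2
cmp $t7, 0  (cmp 2,0)
bne loop: taken
after sub $t4, $t4, 1: $t4=12-1=11
after lw $t4, 0($t1): $t4=M[204]=21
after and $t4, $t4, 31: $t4=21&31=21
after add $t1, $t1, 4: $t1=204+4=208
after sub $t7, $t7, 1: $t7=2-1=1
cmp $t7, 0  (cmp 1,0)
bne loop: taken
after sub $t4, $t4, 1: $t4=21-1=20
after lw $t4, 0($t1): $t4=M[208]=22
after and $t4, $t4, 31: $t4=22&31=22
after add $t1, $t1, 4: $t1=208+4=212
after sub $t7, $t7, 1: $t7=1-1=0
cmp $t7, 0  (cmp 0,0)
bne loop: not taken
after xor $t4, $t4, 15: $t4=22^15=25
halt.
Total executed instructions: 26.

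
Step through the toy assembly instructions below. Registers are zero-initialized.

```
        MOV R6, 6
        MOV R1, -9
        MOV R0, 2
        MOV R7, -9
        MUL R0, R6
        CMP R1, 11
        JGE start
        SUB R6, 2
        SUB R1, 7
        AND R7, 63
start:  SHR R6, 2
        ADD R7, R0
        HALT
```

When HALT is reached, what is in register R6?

1

R6=6
R1=-9
R0=2
R7=-9
R0=2*6=12
CMP R1, 11  (cmp -9,11)
JGE start: not taken
R6=6-2=4
R1=(-9)-7=-16
R7=(-9)&63=55
R6=4>>2=1
R7=55+12=67
halt.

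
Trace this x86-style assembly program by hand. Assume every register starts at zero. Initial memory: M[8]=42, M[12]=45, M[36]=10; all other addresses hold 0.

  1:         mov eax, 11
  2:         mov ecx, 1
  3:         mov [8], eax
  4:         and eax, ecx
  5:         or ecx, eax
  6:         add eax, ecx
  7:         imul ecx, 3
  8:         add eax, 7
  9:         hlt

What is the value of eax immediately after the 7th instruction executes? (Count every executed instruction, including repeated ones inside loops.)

mov eax, 11 → eax=11
mov ecx, 1 → ecx=1
mov [8], eax → M[8]=11
and eax, ecx → eax=11&1=1
or ecx, eax → ecx=1|1=1
add eax, ecx → eax=1+1=2
imul ecx, 3 → ecx=1*3=3
After step 7: eax = 2.

2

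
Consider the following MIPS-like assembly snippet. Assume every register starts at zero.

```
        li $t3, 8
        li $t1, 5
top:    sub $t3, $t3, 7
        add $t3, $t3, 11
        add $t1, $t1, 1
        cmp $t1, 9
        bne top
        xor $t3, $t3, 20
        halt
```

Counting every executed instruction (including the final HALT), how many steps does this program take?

24

li $t3, 8 → $t3=8
li $t1, 5 → $t1=5
sub $t3, $t3, 7 → $t3=8-7=1
add $t3, $t3, 11 → $t3=1+11=12
add $t1, $t1, 1 → $t1=5+1=6
cmp $t1, 9  (cmp 6,9)
bne top: taken
sub $t3, $t3, 7 → $t3=12-7=5
add $t3, $t3, 11 → $t3=5+11=16
add $t1, $t1, 1 → $t1=6+1=7
cmp $t1, 9  (cmp 7,9)
bne top: taken
sub $t3, $t3, 7 → $t3=16-7=9
add $t3, $t3, 11 → $t3=9+11=20
add $t1, $t1, 1 → $t1=7+1=8
cmp $t1, 9  (cmp 8,9)
bne top: taken
sub $t3, $t3, 7 → $t3=20-7=13
add $t3, $t3, 11 → $t3=13+11=24
add $t1, $t1, 1 → $t1=8+1=9
cmp $t1, 9  (cmp 9,9)
bne top: not taken
xor $t3, $t3, 20 → $t3=24^20=12
halt.
Total executed instructions: 24.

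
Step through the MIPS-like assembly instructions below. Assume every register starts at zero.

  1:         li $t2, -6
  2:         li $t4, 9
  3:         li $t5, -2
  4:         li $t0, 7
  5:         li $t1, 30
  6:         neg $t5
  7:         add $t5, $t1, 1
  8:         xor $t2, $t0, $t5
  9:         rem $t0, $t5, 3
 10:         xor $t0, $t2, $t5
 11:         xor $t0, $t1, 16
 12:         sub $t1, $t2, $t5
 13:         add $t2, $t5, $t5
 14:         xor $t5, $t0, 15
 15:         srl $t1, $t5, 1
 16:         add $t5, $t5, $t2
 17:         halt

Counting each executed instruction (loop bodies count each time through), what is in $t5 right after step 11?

31

after li $t2, -6: $t2=-6
after li $t4, 9: $t4=9
after li $t5, -2: $t5=-2
after li $t0, 7: $t0=7
after li $t1, 30: $t1=30
after neg $t5: $t5=-(-2)=2
after add $t5, $t1, 1: $t5=30+1=31
after xor $t2, $t0, $t5: $t2=7^31=24
after rem $t0, $t5, 3: $t0=31%3=1
after xor $t0, $t2, $t5: $t0=24^31=7
after xor $t0, $t1, 16: $t0=30^16=14
After step 11: $t5 = 31.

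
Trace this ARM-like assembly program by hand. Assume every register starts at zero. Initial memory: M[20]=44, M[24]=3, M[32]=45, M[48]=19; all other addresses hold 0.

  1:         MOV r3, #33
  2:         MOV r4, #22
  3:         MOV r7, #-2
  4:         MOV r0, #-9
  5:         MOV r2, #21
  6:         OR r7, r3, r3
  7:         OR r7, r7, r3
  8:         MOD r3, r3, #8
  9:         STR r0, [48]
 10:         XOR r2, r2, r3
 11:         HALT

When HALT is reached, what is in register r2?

20

after MOV r3, #33: r3=33
after MOV r4, #22: r4=22
after MOV r7, #-2: r7=-2
after MOV r0, #-9: r0=-9
after MOV r2, #21: r2=21
after OR r7, r3, r3: r7=33|33=33
after OR r7, r7, r3: r7=33|33=33
after MOD r3, r3, #8: r3=33%8=1
STR r0, [48] → M[48]=-9
after XOR r2, r2, r3: r2=21^1=20
halt.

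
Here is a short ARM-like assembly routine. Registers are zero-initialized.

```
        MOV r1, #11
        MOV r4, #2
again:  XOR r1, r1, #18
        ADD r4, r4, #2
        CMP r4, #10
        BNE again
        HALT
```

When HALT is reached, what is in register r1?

r1=11
r4=2
r1=11^18=25
r4=2+2=4
CMP r4, #10  (cmp 4,10)
BNE again: taken
r1=25^18=11
r4=4+2=6
CMP r4, #10  (cmp 6,10)
BNE again: taken
r1=11^18=25
r4=6+2=8
CMP r4, #10  (cmp 8,10)
BNE again: taken
r1=25^18=11
r4=8+2=10
CMP r4, #10  (cmp 10,10)
BNE again: not taken
halt.

11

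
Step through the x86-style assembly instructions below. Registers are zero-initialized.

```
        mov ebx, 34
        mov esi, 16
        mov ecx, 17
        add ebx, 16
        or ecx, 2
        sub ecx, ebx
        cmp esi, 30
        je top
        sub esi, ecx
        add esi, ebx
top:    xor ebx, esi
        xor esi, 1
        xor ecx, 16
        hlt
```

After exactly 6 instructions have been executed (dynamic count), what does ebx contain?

after mov ebx, 34: ebx=34
after mov esi, 16: esi=16
after mov ecx, 17: ecx=17
after add ebx, 16: ebx=34+16=50
after or ecx, 2: ecx=17|2=19
after sub ecx, ebx: ecx=19-50=-31
After step 6: ebx = 50.

50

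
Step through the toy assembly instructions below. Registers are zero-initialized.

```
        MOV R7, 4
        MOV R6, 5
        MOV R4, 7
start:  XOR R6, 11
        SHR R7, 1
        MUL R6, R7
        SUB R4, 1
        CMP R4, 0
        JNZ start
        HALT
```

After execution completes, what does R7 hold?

R7=4
R6=5
R4=7
R6=5^11=14
R7=4>>1=2
R6=14*2=28
R4=7-1=6
CMP R4, 0  (cmp 6,0)
JNZ start: taken
R6=28^11=23
R7=2>>1=1
R6=23*1=23
R4=6-1=5
CMP R4, 0  (cmp 5,0)
JNZ start: taken
R6=23^11=28
R7=1>>1=0
R6=28*0=0
R4=5-1=4
CMP R4, 0  (cmp 4,0)
JNZ start: taken
R6=0^11=11
R7=0>>1=0
R6=11*0=0
R4=4-1=3
CMP R4, 0  (cmp 3,0)
JNZ start: taken
R6=0^11=11
R7=0>>1=0
R6=11*0=0
R4=3-1=2
CMP R4, 0  (cmp 2,0)
JNZ start: taken
R6=0^11=11
R7=0>>1=0
R6=11*0=0
R4=2-1=1
CMP R4, 0  (cmp 1,0)
JNZ start: taken
R6=0^11=11
R7=0>>1=0
R6=11*0=0
R4=1-1=0
CMP R4, 0  (cmp 0,0)
JNZ start: not taken
halt.

0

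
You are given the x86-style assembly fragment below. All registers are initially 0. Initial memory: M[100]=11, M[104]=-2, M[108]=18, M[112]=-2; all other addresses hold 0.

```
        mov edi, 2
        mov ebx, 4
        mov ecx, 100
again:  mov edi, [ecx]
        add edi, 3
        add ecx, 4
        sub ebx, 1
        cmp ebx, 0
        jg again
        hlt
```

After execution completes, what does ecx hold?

116

edi=2
ebx=4
ecx=100
edi=M[100]=11
edi=11+3=14
ecx=100+4=104
ebx=4-1=3
cmp ebx, 0  (cmp 3,0)
jg again: taken
edi=M[104]=-2
edi=(-2)+3=1
ecx=104+4=108
ebx=3-1=2
cmp ebx, 0  (cmp 2,0)
jg again: taken
edi=M[108]=18
edi=18+3=21
ecx=108+4=112
ebx=2-1=1
cmp ebx, 0  (cmp 1,0)
jg again: taken
edi=M[112]=-2
edi=(-2)+3=1
ecx=112+4=116
ebx=1-1=0
cmp ebx, 0  (cmp 0,0)
jg again: not taken
halt.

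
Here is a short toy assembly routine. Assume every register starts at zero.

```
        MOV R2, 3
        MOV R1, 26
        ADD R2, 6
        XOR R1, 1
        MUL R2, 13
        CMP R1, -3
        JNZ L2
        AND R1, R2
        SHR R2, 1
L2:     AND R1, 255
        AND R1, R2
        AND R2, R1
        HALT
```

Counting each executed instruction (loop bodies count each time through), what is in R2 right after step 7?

R2=3
R1=26
R2=3+6=9
R1=26^1=27
R2=9*13=117
CMP R1, -3  (cmp 27,-3)
JNZ L2: taken
After step 7: R2 = 117.

117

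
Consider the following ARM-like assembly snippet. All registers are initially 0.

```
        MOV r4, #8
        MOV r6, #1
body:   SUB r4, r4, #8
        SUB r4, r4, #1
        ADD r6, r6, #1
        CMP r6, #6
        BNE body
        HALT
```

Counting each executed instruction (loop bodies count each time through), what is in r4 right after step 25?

r4=8
r6=1
r4=8-8=0
r4=0-1=-1
r6=1+1=2
CMP r6, #6  (cmp 2,6)
BNE body: taken
r4=(-1)-8=-9
r4=(-9)-1=-10
r6=2+1=3
CMP r6, #6  (cmp 3,6)
BNE body: taken
r4=(-10)-8=-18
r4=(-18)-1=-19
r6=3+1=4
CMP r6, #6  (cmp 4,6)
BNE body: taken
r4=(-19)-8=-27
r4=(-27)-1=-28
r6=4+1=5
CMP r6, #6  (cmp 5,6)
BNE body: taken
r4=(-28)-8=-36
r4=(-36)-1=-37
r6=5+1=6
After step 25: r4 = -37.

-37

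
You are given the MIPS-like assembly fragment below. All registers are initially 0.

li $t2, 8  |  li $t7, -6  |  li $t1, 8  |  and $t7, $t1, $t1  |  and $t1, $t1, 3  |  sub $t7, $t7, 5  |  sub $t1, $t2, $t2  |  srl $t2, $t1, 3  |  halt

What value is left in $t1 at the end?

0

after li $t2, 8: $t2=8
after li $t7, -6: $t7=-6
after li $t1, 8: $t1=8
after and $t7, $t1, $t1: $t7=8&8=8
after and $t1, $t1, 3: $t1=8&3=0
after sub $t7, $t7, 5: $t7=8-5=3
after sub $t1, $t2, $t2: $t1=8-8=0
after srl $t2, $t1, 3: $t2=0>>3=0
halt.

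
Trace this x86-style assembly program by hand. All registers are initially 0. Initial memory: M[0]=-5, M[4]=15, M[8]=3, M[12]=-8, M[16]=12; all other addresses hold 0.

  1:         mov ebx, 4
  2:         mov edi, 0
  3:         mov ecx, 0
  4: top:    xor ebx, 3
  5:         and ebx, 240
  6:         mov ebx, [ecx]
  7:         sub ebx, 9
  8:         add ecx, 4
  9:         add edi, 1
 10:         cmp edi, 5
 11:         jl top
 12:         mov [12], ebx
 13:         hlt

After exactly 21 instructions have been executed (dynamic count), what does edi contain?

2

mov ebx, 4 → ebx=4
mov edi, 0 → edi=0
mov ecx, 0 → ecx=0
xor ebx, 3 → ebx=4^3=7
and ebx, 240 → ebx=7&240=0
mov ebx, [ecx] → ebx=M[0]=-5
sub ebx, 9 → ebx=(-5)-9=-14
add ecx, 4 → ecx=0+4=4
add edi, 1 → edi=0+1=1
cmp edi, 5  (cmp 1,5)
jl top: taken
xor ebx, 3 → ebx=(-14)^3=-15
and ebx, 240 → ebx=(-15)&240=240
mov ebx, [ecx] → ebx=M[4]=15
sub ebx, 9 → ebx=15-9=6
add ecx, 4 → ecx=4+4=8
add edi, 1 → edi=1+1=2
cmp edi, 5  (cmp 2,5)
jl top: taken
xor ebx, 3 → ebx=6^3=5
and ebx, 240 → ebx=5&240=0
After step 21: edi = 2.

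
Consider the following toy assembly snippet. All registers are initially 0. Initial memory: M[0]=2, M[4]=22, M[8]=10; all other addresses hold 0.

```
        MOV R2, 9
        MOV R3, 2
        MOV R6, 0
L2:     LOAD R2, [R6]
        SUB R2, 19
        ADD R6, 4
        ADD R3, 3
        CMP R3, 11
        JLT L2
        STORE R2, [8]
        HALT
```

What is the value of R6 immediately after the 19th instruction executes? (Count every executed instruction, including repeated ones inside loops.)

after MOV R2, 9: R2=9
after MOV R3, 2: R3=2
after MOV R6, 0: R6=0
after LOAD R2, [R6]: R2=M[0]=2
after SUB R2, 19: R2=2-19=-17
after ADD R6, 4: R6=0+4=4
after ADD R3, 3: R3=2+3=5
CMP R3, 11  (cmp 5,11)
JLT L2: taken
after LOAD R2, [R6]: R2=M[4]=22
after SUB R2, 19: R2=22-19=3
after ADD R6, 4: R6=4+4=8
after ADD R3, 3: R3=5+3=8
CMP R3, 11  (cmp 8,11)
JLT L2: taken
after LOAD R2, [R6]: R2=M[8]=10
after SUB R2, 19: R2=10-19=-9
after ADD R6, 4: R6=8+4=12
after ADD R3, 3: R3=8+3=11
After step 19: R6 = 12.

12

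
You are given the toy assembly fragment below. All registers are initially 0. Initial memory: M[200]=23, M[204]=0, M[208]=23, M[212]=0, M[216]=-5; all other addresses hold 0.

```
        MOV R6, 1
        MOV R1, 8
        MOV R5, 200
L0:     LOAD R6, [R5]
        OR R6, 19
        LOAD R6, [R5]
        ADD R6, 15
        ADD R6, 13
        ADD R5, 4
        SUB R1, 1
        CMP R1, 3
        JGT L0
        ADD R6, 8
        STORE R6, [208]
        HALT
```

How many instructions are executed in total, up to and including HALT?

after MOV R6, 1: R6=1
after MOV R1, 8: R1=8
after MOV R5, 200: R5=200
after LOAD R6, [R5]: R6=M[200]=23
after OR R6, 19: R6=23|19=23
after LOAD R6, [R5]: R6=M[200]=23
after ADD R6, 15: R6=23+15=38
after ADD R6, 13: R6=38+13=51
after ADD R5, 4: R5=200+4=204
after SUB R1, 1: R1=8-1=7
CMP R1, 3  (cmp 7,3)
JGT L0: taken
after LOAD R6, [R5]: R6=M[204]=0
after OR R6, 19: R6=0|19=19
after LOAD R6, [R5]: R6=M[204]=0
after ADD R6, 15: R6=0+15=15
after ADD R6, 13: R6=15+13=28
after ADD R5, 4: R5=204+4=208
after SUB R1, 1: R1=7-1=6
CMP R1, 3  (cmp 6,3)
JGT L0: taken
after LOAD R6, [R5]: R6=M[208]=23
after OR R6, 19: R6=23|19=23
after LOAD R6, [R5]: R6=M[208]=23
after ADD R6, 15: R6=23+15=38
after ADD R6, 13: R6=38+13=51
after ADD R5, 4: R5=208+4=212
after SUB R1, 1: R1=6-1=5
CMP R1, 3  (cmp 5,3)
JGT L0: taken
after LOAD R6, [R5]: R6=M[212]=0
after OR R6, 19: R6=0|19=19
after LOAD R6, [R5]: R6=M[212]=0
after ADD R6, 15: R6=0+15=15
after ADD R6, 13: R6=15+13=28
after ADD R5, 4: R5=212+4=216
after SUB R1, 1: R1=5-1=4
CMP R1, 3  (cmp 4,3)
JGT L0: taken
after LOAD R6, [R5]: R6=M[216]=-5
after OR R6, 19: R6=(-5)|19=-5
after LOAD R6, [R5]: R6=M[216]=-5
after ADD R6, 15: R6=(-5)+15=10
after ADD R6, 13: R6=10+13=23
after ADD R5, 4: R5=216+4=220
after SUB R1, 1: R1=4-1=3
CMP R1, 3  (cmp 3,3)
JGT L0: not taken
after ADD R6, 8: R6=23+8=31
STORE R6, [208] → M[208]=31
halt.
Total executed instructions: 51.

51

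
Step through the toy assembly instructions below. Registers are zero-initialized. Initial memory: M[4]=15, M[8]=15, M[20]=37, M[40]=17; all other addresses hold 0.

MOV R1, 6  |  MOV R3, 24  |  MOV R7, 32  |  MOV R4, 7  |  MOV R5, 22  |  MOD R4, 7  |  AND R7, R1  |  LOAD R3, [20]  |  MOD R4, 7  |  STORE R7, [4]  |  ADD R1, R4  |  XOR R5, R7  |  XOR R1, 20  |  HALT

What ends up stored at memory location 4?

0

MOV R1, 6 → R1=6
MOV R3, 24 → R3=24
MOV R7, 32 → R7=32
MOV R4, 7 → R4=7
MOV R5, 22 → R5=22
MOD R4, 7 → R4=7%7=0
AND R7, R1 → R7=32&6=0
LOAD R3, [20] → R3=M[20]=37
MOD R4, 7 → R4=0%7=0
STORE R7, [4] → M[4]=0
ADD R1, R4 → R1=6+0=6
XOR R5, R7 → R5=22^0=22
XOR R1, 20 → R1=6^20=18
halt.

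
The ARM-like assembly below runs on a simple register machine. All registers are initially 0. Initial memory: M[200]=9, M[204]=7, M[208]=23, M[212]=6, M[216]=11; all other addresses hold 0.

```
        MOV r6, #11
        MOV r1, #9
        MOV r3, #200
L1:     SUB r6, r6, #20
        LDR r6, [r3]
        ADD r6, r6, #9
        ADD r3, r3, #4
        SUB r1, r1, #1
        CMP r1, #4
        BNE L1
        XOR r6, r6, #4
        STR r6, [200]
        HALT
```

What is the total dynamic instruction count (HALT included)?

41

after MOV r6, #11: r6=11
after MOV r1, #9: r1=9
after MOV r3, #200: r3=200
after SUB r6, r6, #20: r6=11-20=-9
after LDR r6, [r3]: r6=M[200]=9
after ADD r6, r6, #9: r6=9+9=18
after ADD r3, r3, #4: r3=200+4=204
after SUB r1, r1, #1: r1=9-1=8
CMP r1, #4  (cmp 8,4)
BNE L1: taken
after SUB r6, r6, #20: r6=18-20=-2
after LDR r6, [r3]: r6=M[204]=7
after ADD r6, r6, #9: r6=7+9=16
after ADD r3, r3, #4: r3=204+4=208
after SUB r1, r1, #1: r1=8-1=7
CMP r1, #4  (cmp 7,4)
BNE L1: taken
after SUB r6, r6, #20: r6=16-20=-4
after LDR r6, [r3]: r6=M[208]=23
after ADD r6, r6, #9: r6=23+9=32
after ADD r3, r3, #4: r3=208+4=212
after SUB r1, r1, #1: r1=7-1=6
CMP r1, #4  (cmp 6,4)
BNE L1: taken
after SUB r6, r6, #20: r6=32-20=12
after LDR r6, [r3]: r6=M[212]=6
after ADD r6, r6, #9: r6=6+9=15
after ADD r3, r3, #4: r3=212+4=216
after SUB r1, r1, #1: r1=6-1=5
CMP r1, #4  (cmp 5,4)
BNE L1: taken
after SUB r6, r6, #20: r6=15-20=-5
after LDR r6, [r3]: r6=M[216]=11
after ADD r6, r6, #9: r6=11+9=20
after ADD r3, r3, #4: r3=216+4=220
after SUB r1, r1, #1: r1=5-1=4
CMP r1, #4  (cmp 4,4)
BNE L1: not taken
after XOR r6, r6, #4: r6=20^4=16
STR r6, [200] → M[200]=16
halt.
Total executed instructions: 41.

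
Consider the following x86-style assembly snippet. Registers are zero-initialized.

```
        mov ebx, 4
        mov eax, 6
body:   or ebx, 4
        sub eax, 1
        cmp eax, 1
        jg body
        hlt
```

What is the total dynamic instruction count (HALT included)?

23

mov ebx, 4 → ebx=4
mov eax, 6 → eax=6
or ebx, 4 → ebx=4|4=4
sub eax, 1 → eax=6-1=5
cmp eax, 1  (cmp 5,1)
jg body: taken
or ebx, 4 → ebx=4|4=4
sub eax, 1 → eax=5-1=4
cmp eax, 1  (cmp 4,1)
jg body: taken
or ebx, 4 → ebx=4|4=4
sub eax, 1 → eax=4-1=3
cmp eax, 1  (cmp 3,1)
jg body: taken
or ebx, 4 → ebx=4|4=4
sub eax, 1 → eax=3-1=2
cmp eax, 1  (cmp 2,1)
jg body: taken
or ebx, 4 → ebx=4|4=4
sub eax, 1 → eax=2-1=1
cmp eax, 1  (cmp 1,1)
jg body: not taken
halt.
Total executed instructions: 23.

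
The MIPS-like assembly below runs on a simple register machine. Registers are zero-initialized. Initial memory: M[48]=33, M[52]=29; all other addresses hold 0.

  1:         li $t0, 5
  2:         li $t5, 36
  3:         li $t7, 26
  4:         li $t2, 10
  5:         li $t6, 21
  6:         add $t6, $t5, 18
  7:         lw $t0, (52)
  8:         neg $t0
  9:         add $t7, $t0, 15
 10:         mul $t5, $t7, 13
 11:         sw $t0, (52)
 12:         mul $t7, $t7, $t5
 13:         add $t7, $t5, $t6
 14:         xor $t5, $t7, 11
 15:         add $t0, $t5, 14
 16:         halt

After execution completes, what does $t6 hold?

54

$t0=5
$t5=36
$t7=26
$t2=10
$t6=21
$t6=36+18=54
$t0=M[52]=29
$t0=-(29)=-29
$t7=(-29)+15=-14
$t5=(-14)*13=-182
sw $t0, (52) → M[52]=-29
$t7=(-14)*(-182)=2548
$t7=(-182)+54=-128
$t5=(-128)^11=-117
$t0=(-117)+14=-103
halt.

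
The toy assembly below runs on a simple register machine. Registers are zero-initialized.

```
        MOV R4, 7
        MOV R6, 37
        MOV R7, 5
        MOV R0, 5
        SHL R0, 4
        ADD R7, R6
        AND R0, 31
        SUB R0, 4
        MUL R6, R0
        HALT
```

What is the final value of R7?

R4=7
R6=37
R7=5
R0=5
R0=5<<4=80
R7=5+37=42
R0=80&31=16
R0=16-4=12
R6=37*12=444
halt.

42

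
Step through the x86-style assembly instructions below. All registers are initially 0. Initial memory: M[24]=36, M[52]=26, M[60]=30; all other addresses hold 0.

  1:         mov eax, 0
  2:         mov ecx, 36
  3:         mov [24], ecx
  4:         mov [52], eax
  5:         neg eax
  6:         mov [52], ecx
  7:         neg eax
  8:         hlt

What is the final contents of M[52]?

36

eax=0
ecx=36
mov [24], ecx → M[24]=36
mov [52], eax → M[52]=0
eax=-(0)=0
mov [52], ecx → M[52]=36
eax=-(0)=0
halt.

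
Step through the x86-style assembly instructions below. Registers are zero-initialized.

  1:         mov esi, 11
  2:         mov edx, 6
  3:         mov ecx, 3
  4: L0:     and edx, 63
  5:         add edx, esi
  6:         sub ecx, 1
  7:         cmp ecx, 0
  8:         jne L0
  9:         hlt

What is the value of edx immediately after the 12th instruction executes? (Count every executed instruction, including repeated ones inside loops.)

after mov esi, 11: esi=11
after mov edx, 6: edx=6
after mov ecx, 3: ecx=3
after and edx, 63: edx=6&63=6
after add edx, esi: edx=6+11=17
after sub ecx, 1: ecx=3-1=2
cmp ecx, 0  (cmp 2,0)
jne L0: taken
after and edx, 63: edx=17&63=17
after add edx, esi: edx=17+11=28
after sub ecx, 1: ecx=2-1=1
cmp ecx, 0  (cmp 1,0)
After step 12: edx = 28.

28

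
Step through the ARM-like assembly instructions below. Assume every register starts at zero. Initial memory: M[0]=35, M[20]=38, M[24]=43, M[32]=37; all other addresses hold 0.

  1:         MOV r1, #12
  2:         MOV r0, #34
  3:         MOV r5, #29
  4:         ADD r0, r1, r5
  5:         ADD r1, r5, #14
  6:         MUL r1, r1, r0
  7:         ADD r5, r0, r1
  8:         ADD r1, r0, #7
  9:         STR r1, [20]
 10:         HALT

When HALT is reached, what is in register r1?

after MOV r1, #12: r1=12
after MOV r0, #34: r0=34
after MOV r5, #29: r5=29
after ADD r0, r1, r5: r0=12+29=41
after ADD r1, r5, #14: r1=29+14=43
after MUL r1, r1, r0: r1=43*41=1763
after ADD r5, r0, r1: r5=41+1763=1804
after ADD r1, r0, #7: r1=41+7=48
STR r1, [20] → M[20]=48
halt.

48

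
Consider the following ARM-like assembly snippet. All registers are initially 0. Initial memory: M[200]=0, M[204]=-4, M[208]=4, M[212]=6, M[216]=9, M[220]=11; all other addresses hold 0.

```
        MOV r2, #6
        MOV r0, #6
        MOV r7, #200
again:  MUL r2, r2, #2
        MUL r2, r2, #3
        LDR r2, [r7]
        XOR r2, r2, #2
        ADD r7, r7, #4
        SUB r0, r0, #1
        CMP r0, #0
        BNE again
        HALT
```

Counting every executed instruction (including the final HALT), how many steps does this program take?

r2=6
r0=6
r7=200
r2=6*2=12
r2=12*3=36
r2=M[200]=0
r2=0^2=2
r7=200+4=204
r0=6-1=5
CMP r0, #0  (cmp 5,0)
BNE again: taken
r2=2*2=4
r2=4*3=12
r2=M[204]=-4
r2=(-4)^2=-2
r7=204+4=208
r0=5-1=4
CMP r0, #0  (cmp 4,0)
BNE again: taken
r2=(-2)*2=-4
r2=(-4)*3=-12
r2=M[208]=4
r2=4^2=6
r7=208+4=212
r0=4-1=3
CMP r0, #0  (cmp 3,0)
BNE again: taken
r2=6*2=12
r2=12*3=36
r2=M[212]=6
r2=6^2=4
r7=212+4=216
r0=3-1=2
CMP r0, #0  (cmp 2,0)
BNE again: taken
r2=4*2=8
r2=8*3=24
r2=M[216]=9
r2=9^2=11
r7=216+4=220
r0=2-1=1
CMP r0, #0  (cmp 1,0)
BNE again: taken
r2=11*2=22
r2=22*3=66
r2=M[220]=11
r2=11^2=9
r7=220+4=224
r0=1-1=0
CMP r0, #0  (cmp 0,0)
BNE again: not taken
halt.
Total executed instructions: 52.

52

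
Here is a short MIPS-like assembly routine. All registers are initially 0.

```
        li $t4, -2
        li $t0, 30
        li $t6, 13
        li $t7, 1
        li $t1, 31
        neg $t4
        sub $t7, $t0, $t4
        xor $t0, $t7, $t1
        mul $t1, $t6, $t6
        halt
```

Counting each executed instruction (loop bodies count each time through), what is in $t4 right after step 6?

li $t4, -2 → $t4=-2
li $t0, 30 → $t0=30
li $t6, 13 → $t6=13
li $t7, 1 → $t7=1
li $t1, 31 → $t1=31
neg $t4 → $t4=-(-2)=2
After step 6: $t4 = 2.

2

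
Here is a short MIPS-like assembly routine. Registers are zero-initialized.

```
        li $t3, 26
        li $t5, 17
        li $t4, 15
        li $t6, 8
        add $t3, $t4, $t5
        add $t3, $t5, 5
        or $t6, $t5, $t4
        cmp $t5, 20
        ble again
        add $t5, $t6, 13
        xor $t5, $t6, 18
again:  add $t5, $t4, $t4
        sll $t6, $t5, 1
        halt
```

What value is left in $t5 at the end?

$t3=26
$t5=17
$t4=15
$t6=8
$t3=15+17=32
$t3=17+5=22
$t6=17|15=31
cmp $t5, 20  (cmp 17,20)
ble again: taken
$t5=15+15=30
$t6=30<<1=60
halt.

30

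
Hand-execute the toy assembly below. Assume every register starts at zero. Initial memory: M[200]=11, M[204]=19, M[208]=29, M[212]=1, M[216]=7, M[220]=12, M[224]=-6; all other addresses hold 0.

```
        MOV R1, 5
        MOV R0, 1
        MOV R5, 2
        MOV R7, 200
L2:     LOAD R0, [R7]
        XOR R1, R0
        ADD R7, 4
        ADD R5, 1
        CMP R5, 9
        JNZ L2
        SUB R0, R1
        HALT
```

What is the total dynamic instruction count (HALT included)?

48

R1=5
R0=1
R5=2
R7=200
R0=M[200]=11
R1=5^11=14
R7=200+4=204
R5=2+1=3
CMP R5, 9  (cmp 3,9)
JNZ L2: taken
R0=M[204]=19
R1=14^19=29
R7=204+4=208
R5=3+1=4
CMP R5, 9  (cmp 4,9)
JNZ L2: taken
R0=M[208]=29
R1=29^29=0
R7=208+4=212
R5=4+1=5
CMP R5, 9  (cmp 5,9)
JNZ L2: taken
R0=M[212]=1
R1=0^1=1
R7=212+4=216
R5=5+1=6
CMP R5, 9  (cmp 6,9)
JNZ L2: taken
R0=M[216]=7
R1=1^7=6
R7=216+4=220
R5=6+1=7
CMP R5, 9  (cmp 7,9)
JNZ L2: taken
R0=M[220]=12
R1=6^12=10
R7=220+4=224
R5=7+1=8
CMP R5, 9  (cmp 8,9)
JNZ L2: taken
R0=M[224]=-6
R1=10^(-6)=-16
R7=224+4=228
R5=8+1=9
CMP R5, 9  (cmp 9,9)
JNZ L2: not taken
R0=(-6)-(-16)=10
halt.
Total executed instructions: 48.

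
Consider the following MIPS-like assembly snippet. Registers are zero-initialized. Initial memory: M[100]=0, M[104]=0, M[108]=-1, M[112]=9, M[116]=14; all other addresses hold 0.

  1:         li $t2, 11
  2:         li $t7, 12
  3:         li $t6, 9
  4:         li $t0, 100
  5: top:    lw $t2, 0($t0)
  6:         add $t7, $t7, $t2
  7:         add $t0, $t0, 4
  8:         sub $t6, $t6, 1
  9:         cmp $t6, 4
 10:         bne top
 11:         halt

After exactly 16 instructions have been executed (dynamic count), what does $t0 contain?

108

li $t2, 11 → $t2=11
li $t7, 12 → $t7=12
li $t6, 9 → $t6=9
li $t0, 100 → $t0=100
lw $t2, 0($t0) → $t2=M[100]=0
add $t7, $t7, $t2 → $t7=12+0=12
add $t0, $t0, 4 → $t0=100+4=104
sub $t6, $t6, 1 → $t6=9-1=8
cmp $t6, 4  (cmp 8,4)
bne top: taken
lw $t2, 0($t0) → $t2=M[104]=0
add $t7, $t7, $t2 → $t7=12+0=12
add $t0, $t0, 4 → $t0=104+4=108
sub $t6, $t6, 1 → $t6=8-1=7
cmp $t6, 4  (cmp 7,4)
bne top: taken
After step 16: $t0 = 108.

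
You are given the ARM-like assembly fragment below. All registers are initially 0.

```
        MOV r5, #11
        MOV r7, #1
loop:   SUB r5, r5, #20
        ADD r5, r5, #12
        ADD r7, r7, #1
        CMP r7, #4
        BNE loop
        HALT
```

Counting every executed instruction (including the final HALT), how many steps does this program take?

18

MOV r5, #11 → r5=11
MOV r7, #1 → r7=1
SUB r5, r5, #20 → r5=11-20=-9
ADD r5, r5, #12 → r5=(-9)+12=3
ADD r7, r7, #1 → r7=1+1=2
CMP r7, #4  (cmp 2,4)
BNE loop: taken
SUB r5, r5, #20 → r5=3-20=-17
ADD r5, r5, #12 → r5=(-17)+12=-5
ADD r7, r7, #1 → r7=2+1=3
CMP r7, #4  (cmp 3,4)
BNE loop: taken
SUB r5, r5, #20 → r5=(-5)-20=-25
ADD r5, r5, #12 → r5=(-25)+12=-13
ADD r7, r7, #1 → r7=3+1=4
CMP r7, #4  (cmp 4,4)
BNE loop: not taken
halt.
Total executed instructions: 18.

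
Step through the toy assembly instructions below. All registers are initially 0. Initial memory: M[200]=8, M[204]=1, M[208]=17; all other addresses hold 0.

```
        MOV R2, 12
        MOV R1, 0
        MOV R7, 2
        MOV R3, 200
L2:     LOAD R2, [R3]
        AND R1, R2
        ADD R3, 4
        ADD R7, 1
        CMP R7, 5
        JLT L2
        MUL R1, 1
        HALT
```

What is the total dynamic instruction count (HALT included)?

after MOV R2, 12: R2=12
after MOV R1, 0: R1=0
after MOV R7, 2: R7=2
after MOV R3, 200: R3=200
after LOAD R2, [R3]: R2=M[200]=8
after AND R1, R2: R1=0&8=0
after ADD R3, 4: R3=200+4=204
after ADD R7, 1: R7=2+1=3
CMP R7, 5  (cmp 3,5)
JLT L2: taken
after LOAD R2, [R3]: R2=M[204]=1
after AND R1, R2: R1=0&1=0
after ADD R3, 4: R3=204+4=208
after ADD R7, 1: R7=3+1=4
CMP R7, 5  (cmp 4,5)
JLT L2: taken
after LOAD R2, [R3]: R2=M[208]=17
after AND R1, R2: R1=0&17=0
after ADD R3, 4: R3=208+4=212
after ADD R7, 1: R7=4+1=5
CMP R7, 5  (cmp 5,5)
JLT L2: not taken
after MUL R1, 1: R1=0*1=0
halt.
Total executed instructions: 24.

24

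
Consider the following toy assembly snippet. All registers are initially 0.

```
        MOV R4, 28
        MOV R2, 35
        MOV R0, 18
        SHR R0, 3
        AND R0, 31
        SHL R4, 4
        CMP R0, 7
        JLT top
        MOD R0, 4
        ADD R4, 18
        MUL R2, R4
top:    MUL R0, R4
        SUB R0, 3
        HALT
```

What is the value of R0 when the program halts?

893

MOV R4, 28 → R4=28
MOV R2, 35 → R2=35
MOV R0, 18 → R0=18
SHR R0, 3 → R0=18>>3=2
AND R0, 31 → R0=2&31=2
SHL R4, 4 → R4=28<<4=448
CMP R0, 7  (cmp 2,7)
JLT top: taken
MUL R0, R4 → R0=2*448=896
SUB R0, 3 → R0=896-3=893
halt.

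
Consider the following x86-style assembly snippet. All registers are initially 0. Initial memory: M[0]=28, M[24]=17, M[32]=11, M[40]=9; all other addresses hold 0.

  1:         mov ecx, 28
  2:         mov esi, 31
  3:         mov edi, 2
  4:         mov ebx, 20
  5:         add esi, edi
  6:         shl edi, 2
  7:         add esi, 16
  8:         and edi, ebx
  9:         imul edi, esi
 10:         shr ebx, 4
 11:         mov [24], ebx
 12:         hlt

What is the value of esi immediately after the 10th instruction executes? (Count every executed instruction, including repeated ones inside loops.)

after mov ecx, 28: ecx=28
after mov esi, 31: esi=31
after mov edi, 2: edi=2
after mov ebx, 20: ebx=20
after add esi, edi: esi=31+2=33
after shl edi, 2: edi=2<<2=8
after add esi, 16: esi=33+16=49
after and edi, ebx: edi=8&20=0
after imul edi, esi: edi=0*49=0
after shr ebx, 4: ebx=20>>4=1
After step 10: esi = 49.

49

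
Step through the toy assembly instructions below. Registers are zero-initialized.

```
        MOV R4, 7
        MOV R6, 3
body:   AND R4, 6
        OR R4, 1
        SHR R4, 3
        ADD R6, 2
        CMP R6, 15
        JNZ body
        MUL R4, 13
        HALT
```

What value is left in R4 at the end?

after MOV R4, 7: R4=7
after MOV R6, 3: R6=3
after AND R4, 6: R4=7&6=6
after OR R4, 1: R4=6|1=7
after SHR R4, 3: R4=7>>3=0
after ADD R6, 2: R6=3+2=5
CMP R6, 15  (cmp 5,15)
JNZ body: taken
after AND R4, 6: R4=0&6=0
after OR R4, 1: R4=0|1=1
after SHR R4, 3: R4=1>>3=0
after ADD R6, 2: R6=5+2=7
CMP R6, 15  (cmp 7,15)
JNZ body: taken
after AND R4, 6: R4=0&6=0
after OR R4, 1: R4=0|1=1
after SHR R4, 3: R4=1>>3=0
after ADD R6, 2: R6=7+2=9
CMP R6, 15  (cmp 9,15)
JNZ body: taken
after AND R4, 6: R4=0&6=0
after OR R4, 1: R4=0|1=1
after SHR R4, 3: R4=1>>3=0
after ADD R6, 2: R6=9+2=11
CMP R6, 15  (cmp 11,15)
JNZ body: taken
after AND R4, 6: R4=0&6=0
after OR R4, 1: R4=0|1=1
after SHR R4, 3: R4=1>>3=0
after ADD R6, 2: R6=11+2=13
CMP R6, 15  (cmp 13,15)
JNZ body: taken
after AND R4, 6: R4=0&6=0
after OR R4, 1: R4=0|1=1
after SHR R4, 3: R4=1>>3=0
after ADD R6, 2: R6=13+2=15
CMP R6, 15  (cmp 15,15)
JNZ body: not taken
after MUL R4, 13: R4=0*13=0
halt.

0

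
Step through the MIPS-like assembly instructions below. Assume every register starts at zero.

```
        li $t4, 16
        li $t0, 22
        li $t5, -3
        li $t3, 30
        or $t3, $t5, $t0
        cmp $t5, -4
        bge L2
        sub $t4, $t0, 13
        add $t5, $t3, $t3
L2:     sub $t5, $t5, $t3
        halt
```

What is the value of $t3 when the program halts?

after li $t4, 16: $t4=16
after li $t0, 22: $t0=22
after li $t5, -3: $t5=-3
after li $t3, 30: $t3=30
after or $t3, $t5, $t0: $t3=(-3)|22=-1
cmp $t5, -4  (cmp -3,-4)
bge L2: taken
after sub $t5, $t5, $t3: $t5=(-3)-(-1)=-2
halt.

-1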